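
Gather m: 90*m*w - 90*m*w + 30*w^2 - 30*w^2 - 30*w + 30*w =0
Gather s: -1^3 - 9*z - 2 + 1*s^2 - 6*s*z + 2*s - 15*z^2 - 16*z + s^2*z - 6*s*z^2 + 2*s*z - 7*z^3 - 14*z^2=s^2*(z + 1) + s*(-6*z^2 - 4*z + 2) - 7*z^3 - 29*z^2 - 25*z - 3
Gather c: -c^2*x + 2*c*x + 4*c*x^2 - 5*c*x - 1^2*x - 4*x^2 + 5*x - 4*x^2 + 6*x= -c^2*x + c*(4*x^2 - 3*x) - 8*x^2 + 10*x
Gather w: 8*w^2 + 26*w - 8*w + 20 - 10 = 8*w^2 + 18*w + 10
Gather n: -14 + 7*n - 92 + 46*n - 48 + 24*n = 77*n - 154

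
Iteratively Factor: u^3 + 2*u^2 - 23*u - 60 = (u + 3)*(u^2 - u - 20) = (u - 5)*(u + 3)*(u + 4)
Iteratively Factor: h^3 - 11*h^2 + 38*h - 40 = (h - 5)*(h^2 - 6*h + 8) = (h - 5)*(h - 2)*(h - 4)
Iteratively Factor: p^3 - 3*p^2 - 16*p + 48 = (p + 4)*(p^2 - 7*p + 12) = (p - 4)*(p + 4)*(p - 3)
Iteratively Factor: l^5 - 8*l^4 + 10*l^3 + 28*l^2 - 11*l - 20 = (l + 1)*(l^4 - 9*l^3 + 19*l^2 + 9*l - 20) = (l - 1)*(l + 1)*(l^3 - 8*l^2 + 11*l + 20) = (l - 5)*(l - 1)*(l + 1)*(l^2 - 3*l - 4) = (l - 5)*(l - 4)*(l - 1)*(l + 1)*(l + 1)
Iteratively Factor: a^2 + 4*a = (a + 4)*(a)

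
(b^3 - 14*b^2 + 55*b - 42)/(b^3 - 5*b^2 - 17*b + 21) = (b - 6)/(b + 3)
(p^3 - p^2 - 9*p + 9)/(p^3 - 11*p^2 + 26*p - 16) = (p^2 - 9)/(p^2 - 10*p + 16)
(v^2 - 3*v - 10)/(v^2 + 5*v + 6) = (v - 5)/(v + 3)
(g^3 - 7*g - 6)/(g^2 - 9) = (g^2 + 3*g + 2)/(g + 3)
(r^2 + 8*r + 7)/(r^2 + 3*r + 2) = (r + 7)/(r + 2)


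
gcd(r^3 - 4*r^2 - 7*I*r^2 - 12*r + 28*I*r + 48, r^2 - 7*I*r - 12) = r^2 - 7*I*r - 12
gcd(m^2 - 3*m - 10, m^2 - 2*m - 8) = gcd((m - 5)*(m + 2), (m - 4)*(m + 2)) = m + 2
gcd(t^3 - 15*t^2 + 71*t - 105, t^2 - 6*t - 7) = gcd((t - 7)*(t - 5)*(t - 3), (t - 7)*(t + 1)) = t - 7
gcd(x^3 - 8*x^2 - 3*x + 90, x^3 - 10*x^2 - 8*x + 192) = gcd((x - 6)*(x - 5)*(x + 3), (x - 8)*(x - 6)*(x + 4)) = x - 6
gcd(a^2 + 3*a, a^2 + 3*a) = a^2 + 3*a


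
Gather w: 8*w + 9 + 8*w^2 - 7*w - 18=8*w^2 + w - 9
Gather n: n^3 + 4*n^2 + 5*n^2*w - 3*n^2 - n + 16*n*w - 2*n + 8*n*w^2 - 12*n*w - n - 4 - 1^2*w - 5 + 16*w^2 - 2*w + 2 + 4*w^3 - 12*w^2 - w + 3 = n^3 + n^2*(5*w + 1) + n*(8*w^2 + 4*w - 4) + 4*w^3 + 4*w^2 - 4*w - 4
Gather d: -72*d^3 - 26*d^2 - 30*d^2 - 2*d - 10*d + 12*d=-72*d^3 - 56*d^2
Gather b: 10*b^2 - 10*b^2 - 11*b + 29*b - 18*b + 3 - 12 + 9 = 0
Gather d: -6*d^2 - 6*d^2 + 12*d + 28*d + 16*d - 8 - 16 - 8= -12*d^2 + 56*d - 32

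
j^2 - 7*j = j*(j - 7)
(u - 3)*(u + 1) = u^2 - 2*u - 3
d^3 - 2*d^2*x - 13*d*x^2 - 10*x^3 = (d - 5*x)*(d + x)*(d + 2*x)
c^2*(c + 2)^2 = c^4 + 4*c^3 + 4*c^2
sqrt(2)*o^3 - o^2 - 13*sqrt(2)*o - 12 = (o - 3*sqrt(2))*(o + 2*sqrt(2))*(sqrt(2)*o + 1)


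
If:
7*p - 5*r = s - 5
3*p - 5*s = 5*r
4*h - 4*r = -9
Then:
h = -8*s/5 - 3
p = -s - 5/4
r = -8*s/5 - 3/4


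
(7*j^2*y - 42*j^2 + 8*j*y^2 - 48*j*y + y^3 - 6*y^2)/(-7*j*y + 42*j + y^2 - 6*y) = (7*j^2 + 8*j*y + y^2)/(-7*j + y)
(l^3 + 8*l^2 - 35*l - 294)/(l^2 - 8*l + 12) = (l^2 + 14*l + 49)/(l - 2)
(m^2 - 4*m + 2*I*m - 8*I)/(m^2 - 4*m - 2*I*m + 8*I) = (m + 2*I)/(m - 2*I)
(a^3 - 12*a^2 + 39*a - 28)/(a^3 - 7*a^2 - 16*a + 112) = (a - 1)/(a + 4)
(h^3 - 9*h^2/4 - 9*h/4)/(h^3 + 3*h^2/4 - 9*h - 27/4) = h/(h + 3)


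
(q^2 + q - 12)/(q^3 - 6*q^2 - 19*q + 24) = (q^2 + q - 12)/(q^3 - 6*q^2 - 19*q + 24)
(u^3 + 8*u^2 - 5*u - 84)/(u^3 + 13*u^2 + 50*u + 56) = (u - 3)/(u + 2)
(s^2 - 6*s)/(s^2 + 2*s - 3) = s*(s - 6)/(s^2 + 2*s - 3)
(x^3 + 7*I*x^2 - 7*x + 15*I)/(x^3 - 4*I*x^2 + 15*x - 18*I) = (x + 5*I)/(x - 6*I)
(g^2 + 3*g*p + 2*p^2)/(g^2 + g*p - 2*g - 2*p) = (g + 2*p)/(g - 2)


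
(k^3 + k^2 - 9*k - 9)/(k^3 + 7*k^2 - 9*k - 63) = (k + 1)/(k + 7)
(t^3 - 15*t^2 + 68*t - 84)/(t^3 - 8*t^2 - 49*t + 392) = (t^2 - 8*t + 12)/(t^2 - t - 56)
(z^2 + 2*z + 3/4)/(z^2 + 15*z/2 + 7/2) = (z + 3/2)/(z + 7)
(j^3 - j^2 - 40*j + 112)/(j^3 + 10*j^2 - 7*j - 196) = (j - 4)/(j + 7)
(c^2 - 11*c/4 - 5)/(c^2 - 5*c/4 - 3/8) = 2*(-4*c^2 + 11*c + 20)/(-8*c^2 + 10*c + 3)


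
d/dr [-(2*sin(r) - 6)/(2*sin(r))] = -3*cos(r)/sin(r)^2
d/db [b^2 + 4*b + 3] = 2*b + 4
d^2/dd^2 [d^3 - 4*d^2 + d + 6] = 6*d - 8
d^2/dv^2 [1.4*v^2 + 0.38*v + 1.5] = 2.80000000000000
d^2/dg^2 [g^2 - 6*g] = 2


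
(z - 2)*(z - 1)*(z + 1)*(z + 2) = z^4 - 5*z^2 + 4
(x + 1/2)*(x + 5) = x^2 + 11*x/2 + 5/2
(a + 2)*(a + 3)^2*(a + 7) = a^4 + 15*a^3 + 77*a^2 + 165*a + 126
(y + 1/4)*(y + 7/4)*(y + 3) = y^3 + 5*y^2 + 103*y/16 + 21/16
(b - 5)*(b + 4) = b^2 - b - 20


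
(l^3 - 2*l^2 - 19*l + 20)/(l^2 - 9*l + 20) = (l^2 + 3*l - 4)/(l - 4)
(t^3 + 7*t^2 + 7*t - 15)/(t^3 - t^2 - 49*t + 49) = (t^2 + 8*t + 15)/(t^2 - 49)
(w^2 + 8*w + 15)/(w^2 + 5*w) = (w + 3)/w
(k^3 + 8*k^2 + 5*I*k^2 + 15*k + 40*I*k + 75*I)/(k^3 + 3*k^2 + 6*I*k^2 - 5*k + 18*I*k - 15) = (k + 5)/(k + I)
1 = 1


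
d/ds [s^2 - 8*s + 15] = 2*s - 8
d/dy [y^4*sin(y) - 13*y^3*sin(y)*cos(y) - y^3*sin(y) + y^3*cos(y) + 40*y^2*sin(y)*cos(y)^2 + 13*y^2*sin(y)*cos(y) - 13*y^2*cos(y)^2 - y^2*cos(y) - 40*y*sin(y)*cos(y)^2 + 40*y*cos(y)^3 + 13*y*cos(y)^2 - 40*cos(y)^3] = y^4*cos(y) + 3*y^3*sin(y) - y^3*cos(y) - 13*y^3*cos(2*y) - 2*y^2*sin(y) - 13*y^2*sin(2*y)/2 + 13*y^2*cos(y) + 13*y^2*cos(2*y) + 30*y^2*cos(3*y) - 10*y*sin(y) - 10*y*sin(3*y) - 12*y*cos(y) - 13*y*cos(2*y) - 30*y*cos(3*y) - 13*y + 20*sin(y) + 20*sin(3*y) + 30*cos(y) + 13*cos(2*y)/2 + 10*cos(3*y) + 13/2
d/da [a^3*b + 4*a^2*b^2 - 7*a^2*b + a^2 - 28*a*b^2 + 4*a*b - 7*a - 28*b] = 3*a^2*b + 8*a*b^2 - 14*a*b + 2*a - 28*b^2 + 4*b - 7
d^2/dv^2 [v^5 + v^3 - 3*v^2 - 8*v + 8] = 20*v^3 + 6*v - 6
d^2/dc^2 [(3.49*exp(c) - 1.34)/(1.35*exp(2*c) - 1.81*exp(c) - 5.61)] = (6.360525*exp(4*c) - 1.240785*exp(3*c) + 168.41196*exp(2*c) - 80.421743*exp(c) + 123.444123)*exp(c)/(2.460375*exp(6*c) - 9.896175*exp(5*c) - 17.40447*exp(4*c) + 76.318469*exp(3*c) + 72.325242*exp(2*c) - 170.893503*exp(c) - 176.558481)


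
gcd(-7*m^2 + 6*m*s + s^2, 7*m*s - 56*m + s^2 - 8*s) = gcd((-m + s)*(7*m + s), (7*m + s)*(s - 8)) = 7*m + s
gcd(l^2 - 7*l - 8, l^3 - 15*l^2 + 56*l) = l - 8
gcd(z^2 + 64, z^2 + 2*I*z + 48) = z + 8*I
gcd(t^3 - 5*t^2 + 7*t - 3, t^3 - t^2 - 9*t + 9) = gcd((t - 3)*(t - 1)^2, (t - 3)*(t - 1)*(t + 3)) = t^2 - 4*t + 3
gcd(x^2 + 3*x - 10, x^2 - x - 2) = x - 2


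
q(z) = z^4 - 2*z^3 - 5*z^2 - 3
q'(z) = 4*z^3 - 6*z^2 - 10*z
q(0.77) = -6.53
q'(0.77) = -9.43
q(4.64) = 153.08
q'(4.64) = 224.01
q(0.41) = -3.95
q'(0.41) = -4.83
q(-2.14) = 14.68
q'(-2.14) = -45.28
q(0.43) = -4.05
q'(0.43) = -5.09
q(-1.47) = -2.78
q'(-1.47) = -10.97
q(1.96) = -22.51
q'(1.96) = -12.53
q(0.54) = -4.69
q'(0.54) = -6.52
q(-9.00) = 7611.00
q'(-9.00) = -3312.00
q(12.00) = 16557.00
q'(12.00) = 5928.00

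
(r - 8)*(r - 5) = r^2 - 13*r + 40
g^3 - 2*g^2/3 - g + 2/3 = (g - 1)*(g - 2/3)*(g + 1)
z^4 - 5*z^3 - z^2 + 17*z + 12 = (z - 4)*(z - 3)*(z + 1)^2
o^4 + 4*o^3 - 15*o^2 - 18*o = o*(o - 3)*(o + 1)*(o + 6)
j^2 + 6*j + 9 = (j + 3)^2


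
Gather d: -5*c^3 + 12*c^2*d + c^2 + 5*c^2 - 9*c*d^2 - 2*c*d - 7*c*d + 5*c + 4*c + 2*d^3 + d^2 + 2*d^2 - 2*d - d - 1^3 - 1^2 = -5*c^3 + 6*c^2 + 9*c + 2*d^3 + d^2*(3 - 9*c) + d*(12*c^2 - 9*c - 3) - 2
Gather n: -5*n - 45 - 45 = -5*n - 90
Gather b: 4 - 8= -4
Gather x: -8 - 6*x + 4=-6*x - 4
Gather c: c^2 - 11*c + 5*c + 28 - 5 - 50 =c^2 - 6*c - 27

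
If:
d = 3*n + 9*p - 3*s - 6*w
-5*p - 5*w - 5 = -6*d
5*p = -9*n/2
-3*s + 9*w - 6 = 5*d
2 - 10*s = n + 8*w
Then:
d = 1570/189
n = -415/81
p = 83/18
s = -3145/1134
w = 61/14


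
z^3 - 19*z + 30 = (z - 3)*(z - 2)*(z + 5)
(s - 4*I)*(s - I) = s^2 - 5*I*s - 4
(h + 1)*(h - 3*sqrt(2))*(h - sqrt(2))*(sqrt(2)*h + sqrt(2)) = sqrt(2)*h^4 - 8*h^3 + 2*sqrt(2)*h^3 - 16*h^2 + 7*sqrt(2)*h^2 - 8*h + 12*sqrt(2)*h + 6*sqrt(2)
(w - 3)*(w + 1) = w^2 - 2*w - 3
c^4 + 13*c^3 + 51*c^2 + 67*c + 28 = (c + 1)^2*(c + 4)*(c + 7)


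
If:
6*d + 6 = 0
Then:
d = -1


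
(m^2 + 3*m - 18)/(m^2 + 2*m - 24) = (m - 3)/(m - 4)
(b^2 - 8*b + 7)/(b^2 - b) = (b - 7)/b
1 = 1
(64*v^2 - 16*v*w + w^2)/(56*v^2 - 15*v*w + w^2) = (8*v - w)/(7*v - w)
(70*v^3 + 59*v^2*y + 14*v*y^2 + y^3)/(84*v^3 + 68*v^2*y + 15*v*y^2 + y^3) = (5*v + y)/(6*v + y)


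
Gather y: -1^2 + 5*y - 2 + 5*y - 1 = 10*y - 4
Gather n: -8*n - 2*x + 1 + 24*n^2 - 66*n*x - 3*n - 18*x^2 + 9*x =24*n^2 + n*(-66*x - 11) - 18*x^2 + 7*x + 1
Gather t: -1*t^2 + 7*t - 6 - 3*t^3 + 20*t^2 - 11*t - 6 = -3*t^3 + 19*t^2 - 4*t - 12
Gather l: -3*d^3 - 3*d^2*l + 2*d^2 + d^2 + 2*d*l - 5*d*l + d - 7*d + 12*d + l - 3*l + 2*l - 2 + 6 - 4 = -3*d^3 + 3*d^2 + 6*d + l*(-3*d^2 - 3*d)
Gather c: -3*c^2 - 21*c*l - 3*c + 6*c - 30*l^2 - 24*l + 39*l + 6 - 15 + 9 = -3*c^2 + c*(3 - 21*l) - 30*l^2 + 15*l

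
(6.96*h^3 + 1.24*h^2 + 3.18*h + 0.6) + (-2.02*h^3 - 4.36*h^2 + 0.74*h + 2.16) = 4.94*h^3 - 3.12*h^2 + 3.92*h + 2.76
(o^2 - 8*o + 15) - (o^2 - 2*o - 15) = 30 - 6*o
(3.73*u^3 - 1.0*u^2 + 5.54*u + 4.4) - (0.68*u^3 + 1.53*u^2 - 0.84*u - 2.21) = 3.05*u^3 - 2.53*u^2 + 6.38*u + 6.61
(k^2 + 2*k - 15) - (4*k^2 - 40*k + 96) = -3*k^2 + 42*k - 111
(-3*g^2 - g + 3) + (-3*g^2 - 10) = -6*g^2 - g - 7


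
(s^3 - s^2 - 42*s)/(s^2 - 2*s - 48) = s*(s - 7)/(s - 8)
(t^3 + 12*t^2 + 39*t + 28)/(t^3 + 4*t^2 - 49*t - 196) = (t + 1)/(t - 7)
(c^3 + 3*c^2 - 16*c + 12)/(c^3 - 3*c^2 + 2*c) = (c + 6)/c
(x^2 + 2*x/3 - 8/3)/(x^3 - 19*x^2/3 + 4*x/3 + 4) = (3*x^2 + 2*x - 8)/(3*x^3 - 19*x^2 + 4*x + 12)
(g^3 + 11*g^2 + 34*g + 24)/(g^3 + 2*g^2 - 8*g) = (g^2 + 7*g + 6)/(g*(g - 2))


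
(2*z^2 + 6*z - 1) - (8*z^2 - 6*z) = -6*z^2 + 12*z - 1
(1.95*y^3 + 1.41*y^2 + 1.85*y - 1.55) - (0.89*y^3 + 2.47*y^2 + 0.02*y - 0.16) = 1.06*y^3 - 1.06*y^2 + 1.83*y - 1.39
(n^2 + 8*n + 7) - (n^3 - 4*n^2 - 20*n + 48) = -n^3 + 5*n^2 + 28*n - 41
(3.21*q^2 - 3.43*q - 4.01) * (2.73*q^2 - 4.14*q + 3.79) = 8.7633*q^4 - 22.6533*q^3 + 15.4188*q^2 + 3.6017*q - 15.1979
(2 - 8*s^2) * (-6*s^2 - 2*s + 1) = 48*s^4 + 16*s^3 - 20*s^2 - 4*s + 2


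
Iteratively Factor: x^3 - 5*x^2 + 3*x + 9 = (x - 3)*(x^2 - 2*x - 3) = (x - 3)*(x + 1)*(x - 3)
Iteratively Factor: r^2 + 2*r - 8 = (r - 2)*(r + 4)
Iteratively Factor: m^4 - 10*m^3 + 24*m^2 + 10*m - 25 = (m - 5)*(m^3 - 5*m^2 - m + 5) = (m - 5)*(m + 1)*(m^2 - 6*m + 5) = (m - 5)*(m - 1)*(m + 1)*(m - 5)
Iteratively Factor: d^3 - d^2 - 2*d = (d + 1)*(d^2 - 2*d) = (d - 2)*(d + 1)*(d)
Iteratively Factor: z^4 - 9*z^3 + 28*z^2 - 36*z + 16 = (z - 2)*(z^3 - 7*z^2 + 14*z - 8) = (z - 2)*(z - 1)*(z^2 - 6*z + 8) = (z - 4)*(z - 2)*(z - 1)*(z - 2)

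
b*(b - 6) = b^2 - 6*b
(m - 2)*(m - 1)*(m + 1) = m^3 - 2*m^2 - m + 2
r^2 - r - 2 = (r - 2)*(r + 1)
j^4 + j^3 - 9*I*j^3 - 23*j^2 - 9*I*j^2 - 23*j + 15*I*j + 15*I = (j + 1)*(j - 5*I)*(j - 3*I)*(j - I)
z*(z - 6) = z^2 - 6*z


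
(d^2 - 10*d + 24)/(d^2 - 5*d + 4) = (d - 6)/(d - 1)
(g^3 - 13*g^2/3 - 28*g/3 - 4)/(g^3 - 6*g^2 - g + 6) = (g + 2/3)/(g - 1)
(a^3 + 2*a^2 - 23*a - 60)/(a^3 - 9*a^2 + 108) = (a^2 - a - 20)/(a^2 - 12*a + 36)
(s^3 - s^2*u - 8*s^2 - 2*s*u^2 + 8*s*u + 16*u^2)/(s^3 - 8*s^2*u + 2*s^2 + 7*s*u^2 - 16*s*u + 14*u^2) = (s^3 - s^2*u - 8*s^2 - 2*s*u^2 + 8*s*u + 16*u^2)/(s^3 - 8*s^2*u + 2*s^2 + 7*s*u^2 - 16*s*u + 14*u^2)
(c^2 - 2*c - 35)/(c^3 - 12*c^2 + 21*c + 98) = (c + 5)/(c^2 - 5*c - 14)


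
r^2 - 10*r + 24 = (r - 6)*(r - 4)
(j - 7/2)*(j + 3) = j^2 - j/2 - 21/2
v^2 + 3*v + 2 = (v + 1)*(v + 2)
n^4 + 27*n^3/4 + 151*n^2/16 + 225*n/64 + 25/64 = (n + 1/4)^2*(n + 5/4)*(n + 5)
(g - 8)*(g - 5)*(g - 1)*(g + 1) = g^4 - 13*g^3 + 39*g^2 + 13*g - 40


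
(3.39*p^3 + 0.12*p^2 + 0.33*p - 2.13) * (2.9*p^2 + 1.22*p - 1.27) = 9.831*p^5 + 4.4838*p^4 - 3.2019*p^3 - 5.9268*p^2 - 3.0177*p + 2.7051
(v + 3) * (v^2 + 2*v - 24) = v^3 + 5*v^2 - 18*v - 72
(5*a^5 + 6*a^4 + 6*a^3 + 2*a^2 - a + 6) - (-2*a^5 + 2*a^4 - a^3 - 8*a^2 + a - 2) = 7*a^5 + 4*a^4 + 7*a^3 + 10*a^2 - 2*a + 8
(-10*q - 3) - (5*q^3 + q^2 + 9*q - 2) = -5*q^3 - q^2 - 19*q - 1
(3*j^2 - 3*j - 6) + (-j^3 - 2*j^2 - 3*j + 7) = -j^3 + j^2 - 6*j + 1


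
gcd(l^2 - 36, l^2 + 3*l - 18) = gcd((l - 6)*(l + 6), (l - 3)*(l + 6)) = l + 6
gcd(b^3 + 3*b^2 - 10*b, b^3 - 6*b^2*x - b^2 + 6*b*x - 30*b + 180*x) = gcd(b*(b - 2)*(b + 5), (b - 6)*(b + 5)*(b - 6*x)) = b + 5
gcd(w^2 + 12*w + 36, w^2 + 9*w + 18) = w + 6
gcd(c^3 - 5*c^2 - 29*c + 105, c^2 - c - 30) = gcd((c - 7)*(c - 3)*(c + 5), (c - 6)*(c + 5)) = c + 5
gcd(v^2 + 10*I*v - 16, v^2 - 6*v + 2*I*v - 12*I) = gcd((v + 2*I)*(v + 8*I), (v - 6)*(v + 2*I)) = v + 2*I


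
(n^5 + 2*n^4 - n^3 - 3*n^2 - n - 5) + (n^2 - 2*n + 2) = n^5 + 2*n^4 - n^3 - 2*n^2 - 3*n - 3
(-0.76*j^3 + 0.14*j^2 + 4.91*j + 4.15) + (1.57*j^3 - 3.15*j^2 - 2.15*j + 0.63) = 0.81*j^3 - 3.01*j^2 + 2.76*j + 4.78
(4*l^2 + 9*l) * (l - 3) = 4*l^3 - 3*l^2 - 27*l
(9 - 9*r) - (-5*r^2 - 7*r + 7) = 5*r^2 - 2*r + 2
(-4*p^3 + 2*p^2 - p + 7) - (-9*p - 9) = -4*p^3 + 2*p^2 + 8*p + 16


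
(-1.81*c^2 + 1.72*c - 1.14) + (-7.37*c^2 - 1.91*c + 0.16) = -9.18*c^2 - 0.19*c - 0.98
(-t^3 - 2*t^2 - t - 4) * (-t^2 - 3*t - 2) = t^5 + 5*t^4 + 9*t^3 + 11*t^2 + 14*t + 8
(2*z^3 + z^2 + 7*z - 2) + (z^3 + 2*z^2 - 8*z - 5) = 3*z^3 + 3*z^2 - z - 7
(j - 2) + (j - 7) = 2*j - 9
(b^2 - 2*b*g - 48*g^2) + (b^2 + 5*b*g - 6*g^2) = 2*b^2 + 3*b*g - 54*g^2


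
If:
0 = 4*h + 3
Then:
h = -3/4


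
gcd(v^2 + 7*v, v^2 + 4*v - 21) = v + 7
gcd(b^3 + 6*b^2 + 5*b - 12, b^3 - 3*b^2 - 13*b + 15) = b^2 + 2*b - 3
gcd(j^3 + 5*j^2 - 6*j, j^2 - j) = j^2 - j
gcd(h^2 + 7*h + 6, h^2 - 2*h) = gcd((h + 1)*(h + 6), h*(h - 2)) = 1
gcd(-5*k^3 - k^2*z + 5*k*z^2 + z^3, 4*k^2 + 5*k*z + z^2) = k + z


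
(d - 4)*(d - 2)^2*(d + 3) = d^4 - 5*d^3 - 4*d^2 + 44*d - 48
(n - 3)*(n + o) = n^2 + n*o - 3*n - 3*o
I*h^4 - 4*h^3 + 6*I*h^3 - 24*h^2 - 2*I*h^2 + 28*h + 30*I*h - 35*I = (h + 7)*(h - I)*(h + 5*I)*(I*h - I)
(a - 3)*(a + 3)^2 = a^3 + 3*a^2 - 9*a - 27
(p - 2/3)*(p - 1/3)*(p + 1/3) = p^3 - 2*p^2/3 - p/9 + 2/27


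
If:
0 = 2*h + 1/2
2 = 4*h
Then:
No Solution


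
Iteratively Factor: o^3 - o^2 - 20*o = (o)*(o^2 - o - 20) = o*(o + 4)*(o - 5)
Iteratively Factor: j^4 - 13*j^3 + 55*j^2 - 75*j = (j - 5)*(j^3 - 8*j^2 + 15*j) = (j - 5)*(j - 3)*(j^2 - 5*j) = j*(j - 5)*(j - 3)*(j - 5)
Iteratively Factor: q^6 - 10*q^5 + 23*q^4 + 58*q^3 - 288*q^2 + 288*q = (q - 3)*(q^5 - 7*q^4 + 2*q^3 + 64*q^2 - 96*q) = (q - 4)*(q - 3)*(q^4 - 3*q^3 - 10*q^2 + 24*q) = q*(q - 4)*(q - 3)*(q^3 - 3*q^2 - 10*q + 24) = q*(q - 4)^2*(q - 3)*(q^2 + q - 6) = q*(q - 4)^2*(q - 3)*(q - 2)*(q + 3)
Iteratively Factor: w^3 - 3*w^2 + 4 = (w - 2)*(w^2 - w - 2) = (w - 2)^2*(w + 1)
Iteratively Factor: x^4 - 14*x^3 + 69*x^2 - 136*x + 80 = (x - 1)*(x^3 - 13*x^2 + 56*x - 80) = (x - 4)*(x - 1)*(x^2 - 9*x + 20) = (x - 5)*(x - 4)*(x - 1)*(x - 4)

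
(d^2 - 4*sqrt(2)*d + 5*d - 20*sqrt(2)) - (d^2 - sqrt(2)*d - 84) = -3*sqrt(2)*d + 5*d - 20*sqrt(2) + 84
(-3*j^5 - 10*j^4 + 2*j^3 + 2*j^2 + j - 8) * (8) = -24*j^5 - 80*j^4 + 16*j^3 + 16*j^2 + 8*j - 64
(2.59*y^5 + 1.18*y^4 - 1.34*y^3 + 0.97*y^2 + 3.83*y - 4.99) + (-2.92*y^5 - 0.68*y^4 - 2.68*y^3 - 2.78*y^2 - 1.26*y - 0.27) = -0.33*y^5 + 0.5*y^4 - 4.02*y^3 - 1.81*y^2 + 2.57*y - 5.26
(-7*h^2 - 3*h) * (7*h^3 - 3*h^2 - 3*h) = -49*h^5 + 30*h^3 + 9*h^2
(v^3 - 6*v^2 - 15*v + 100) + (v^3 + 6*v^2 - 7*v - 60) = 2*v^3 - 22*v + 40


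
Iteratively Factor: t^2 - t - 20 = (t + 4)*(t - 5)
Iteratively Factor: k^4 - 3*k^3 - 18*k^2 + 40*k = (k - 2)*(k^3 - k^2 - 20*k) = (k - 5)*(k - 2)*(k^2 + 4*k) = k*(k - 5)*(k - 2)*(k + 4)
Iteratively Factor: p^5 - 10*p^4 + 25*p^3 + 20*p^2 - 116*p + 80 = (p - 4)*(p^4 - 6*p^3 + p^2 + 24*p - 20) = (p - 5)*(p - 4)*(p^3 - p^2 - 4*p + 4) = (p - 5)*(p - 4)*(p - 2)*(p^2 + p - 2) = (p - 5)*(p - 4)*(p - 2)*(p + 2)*(p - 1)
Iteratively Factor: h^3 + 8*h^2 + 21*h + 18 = (h + 3)*(h^2 + 5*h + 6) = (h + 2)*(h + 3)*(h + 3)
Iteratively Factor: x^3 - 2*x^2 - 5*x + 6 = (x - 3)*(x^2 + x - 2) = (x - 3)*(x - 1)*(x + 2)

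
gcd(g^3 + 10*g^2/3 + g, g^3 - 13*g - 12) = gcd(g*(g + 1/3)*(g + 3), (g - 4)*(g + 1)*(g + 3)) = g + 3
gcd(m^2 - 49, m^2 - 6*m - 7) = m - 7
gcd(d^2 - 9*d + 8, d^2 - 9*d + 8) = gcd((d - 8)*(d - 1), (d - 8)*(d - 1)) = d^2 - 9*d + 8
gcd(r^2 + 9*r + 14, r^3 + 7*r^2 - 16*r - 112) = r + 7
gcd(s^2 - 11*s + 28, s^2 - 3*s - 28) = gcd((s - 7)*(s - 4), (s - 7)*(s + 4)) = s - 7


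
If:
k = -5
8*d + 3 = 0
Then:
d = -3/8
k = -5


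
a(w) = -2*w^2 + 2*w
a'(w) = 2 - 4*w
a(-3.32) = -28.68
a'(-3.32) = 15.28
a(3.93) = -23.03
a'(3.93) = -13.72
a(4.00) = -24.00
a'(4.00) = -14.00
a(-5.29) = -66.55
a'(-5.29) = 23.16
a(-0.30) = -0.78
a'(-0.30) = 3.20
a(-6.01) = -84.26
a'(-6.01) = 26.04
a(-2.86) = -22.08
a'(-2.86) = 13.44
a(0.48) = 0.50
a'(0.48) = 0.08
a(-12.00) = -312.00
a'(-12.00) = 50.00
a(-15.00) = -480.00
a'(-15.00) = 62.00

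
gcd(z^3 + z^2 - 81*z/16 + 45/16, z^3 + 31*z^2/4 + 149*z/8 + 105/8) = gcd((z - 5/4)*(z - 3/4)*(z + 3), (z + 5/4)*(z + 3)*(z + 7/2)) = z + 3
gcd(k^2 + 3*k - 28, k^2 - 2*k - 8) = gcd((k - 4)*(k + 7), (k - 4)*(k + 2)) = k - 4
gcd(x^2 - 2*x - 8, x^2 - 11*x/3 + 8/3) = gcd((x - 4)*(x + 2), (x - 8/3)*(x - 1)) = 1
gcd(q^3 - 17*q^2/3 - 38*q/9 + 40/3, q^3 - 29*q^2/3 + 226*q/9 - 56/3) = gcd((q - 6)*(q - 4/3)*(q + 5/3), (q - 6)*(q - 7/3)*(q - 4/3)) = q^2 - 22*q/3 + 8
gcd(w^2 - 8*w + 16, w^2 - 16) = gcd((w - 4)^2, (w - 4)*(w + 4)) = w - 4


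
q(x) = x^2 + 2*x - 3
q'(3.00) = 8.00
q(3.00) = 12.00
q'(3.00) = 8.00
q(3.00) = 12.00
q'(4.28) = 10.56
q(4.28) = 23.88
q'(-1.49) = -0.98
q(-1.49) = -3.76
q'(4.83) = 11.66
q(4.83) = 29.99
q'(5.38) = 12.76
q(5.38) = 36.70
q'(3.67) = 9.34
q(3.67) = 17.81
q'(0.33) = 2.66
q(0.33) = -2.23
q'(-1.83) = -1.66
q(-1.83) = -3.31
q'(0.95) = 3.90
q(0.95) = -0.20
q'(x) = 2*x + 2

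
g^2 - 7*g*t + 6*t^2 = (g - 6*t)*(g - t)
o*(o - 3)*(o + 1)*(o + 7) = o^4 + 5*o^3 - 17*o^2 - 21*o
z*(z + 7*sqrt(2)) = z^2 + 7*sqrt(2)*z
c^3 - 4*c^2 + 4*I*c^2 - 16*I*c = c*(c - 4)*(c + 4*I)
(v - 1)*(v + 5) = v^2 + 4*v - 5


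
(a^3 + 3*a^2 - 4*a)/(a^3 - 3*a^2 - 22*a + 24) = a/(a - 6)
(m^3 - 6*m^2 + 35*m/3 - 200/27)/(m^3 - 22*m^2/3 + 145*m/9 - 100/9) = (m - 8/3)/(m - 4)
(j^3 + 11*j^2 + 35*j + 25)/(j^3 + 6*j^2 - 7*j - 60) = (j^2 + 6*j + 5)/(j^2 + j - 12)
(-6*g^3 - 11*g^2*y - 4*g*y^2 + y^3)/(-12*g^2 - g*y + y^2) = (6*g^3 + 11*g^2*y + 4*g*y^2 - y^3)/(12*g^2 + g*y - y^2)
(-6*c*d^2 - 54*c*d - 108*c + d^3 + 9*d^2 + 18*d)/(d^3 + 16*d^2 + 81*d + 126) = (-6*c + d)/(d + 7)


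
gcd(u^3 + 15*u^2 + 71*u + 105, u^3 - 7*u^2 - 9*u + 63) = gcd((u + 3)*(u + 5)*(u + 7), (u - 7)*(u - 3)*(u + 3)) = u + 3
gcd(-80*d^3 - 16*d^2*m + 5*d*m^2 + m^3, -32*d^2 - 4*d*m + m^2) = 4*d + m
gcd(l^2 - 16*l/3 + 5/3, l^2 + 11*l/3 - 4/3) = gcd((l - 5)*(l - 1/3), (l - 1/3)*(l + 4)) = l - 1/3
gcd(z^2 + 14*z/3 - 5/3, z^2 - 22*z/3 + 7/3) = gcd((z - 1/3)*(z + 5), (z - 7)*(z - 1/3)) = z - 1/3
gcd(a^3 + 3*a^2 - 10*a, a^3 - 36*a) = a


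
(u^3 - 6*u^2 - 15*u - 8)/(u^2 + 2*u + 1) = u - 8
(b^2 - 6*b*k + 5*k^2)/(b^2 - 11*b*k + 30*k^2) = (b - k)/(b - 6*k)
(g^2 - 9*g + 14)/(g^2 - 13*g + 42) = (g - 2)/(g - 6)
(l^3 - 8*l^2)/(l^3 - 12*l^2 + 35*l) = l*(l - 8)/(l^2 - 12*l + 35)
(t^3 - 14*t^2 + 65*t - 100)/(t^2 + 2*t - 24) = (t^2 - 10*t + 25)/(t + 6)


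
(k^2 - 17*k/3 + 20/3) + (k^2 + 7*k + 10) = 2*k^2 + 4*k/3 + 50/3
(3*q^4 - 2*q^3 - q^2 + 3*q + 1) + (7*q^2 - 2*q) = 3*q^4 - 2*q^3 + 6*q^2 + q + 1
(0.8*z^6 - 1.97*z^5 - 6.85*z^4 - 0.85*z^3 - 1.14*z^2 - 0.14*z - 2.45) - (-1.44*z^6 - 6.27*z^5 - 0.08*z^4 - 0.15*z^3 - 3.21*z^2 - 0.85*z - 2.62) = 2.24*z^6 + 4.3*z^5 - 6.77*z^4 - 0.7*z^3 + 2.07*z^2 + 0.71*z + 0.17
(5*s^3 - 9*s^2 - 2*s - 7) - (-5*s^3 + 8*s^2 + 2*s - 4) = 10*s^3 - 17*s^2 - 4*s - 3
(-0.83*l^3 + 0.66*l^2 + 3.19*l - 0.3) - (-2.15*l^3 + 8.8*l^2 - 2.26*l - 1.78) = 1.32*l^3 - 8.14*l^2 + 5.45*l + 1.48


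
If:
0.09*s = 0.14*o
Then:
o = 0.642857142857143*s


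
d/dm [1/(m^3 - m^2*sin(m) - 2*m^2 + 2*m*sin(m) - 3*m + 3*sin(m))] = (m^2*cos(m) - 3*m^2 - 2*sqrt(2)*m*cos(m + pi/4) + 4*m - 2*sin(m) - 3*cos(m) + 3)/((m - 3)^2*(m + 1)^2*(m - sin(m))^2)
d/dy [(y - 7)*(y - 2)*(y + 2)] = 3*y^2 - 14*y - 4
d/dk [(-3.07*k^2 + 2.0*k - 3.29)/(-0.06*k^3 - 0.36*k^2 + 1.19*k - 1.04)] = (-0.1842*k^4 + 0.24*k^3 - 3.5255*k^2 + 4.0168*k + 1.8351)/(0.0036*k^6 + 0.0432*k^5 - 0.0132*k^4 - 0.732*k^3 + 2.1649*k^2 - 2.4752*k + 1.0816)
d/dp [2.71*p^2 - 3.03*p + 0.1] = 5.42*p - 3.03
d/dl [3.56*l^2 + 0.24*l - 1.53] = 7.12*l + 0.24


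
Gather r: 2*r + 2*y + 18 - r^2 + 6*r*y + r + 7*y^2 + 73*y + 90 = -r^2 + r*(6*y + 3) + 7*y^2 + 75*y + 108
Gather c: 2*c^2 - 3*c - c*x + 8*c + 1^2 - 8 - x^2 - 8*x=2*c^2 + c*(5 - x) - x^2 - 8*x - 7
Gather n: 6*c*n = 6*c*n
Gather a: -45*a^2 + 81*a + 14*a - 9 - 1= -45*a^2 + 95*a - 10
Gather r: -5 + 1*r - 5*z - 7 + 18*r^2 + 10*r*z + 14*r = 18*r^2 + r*(10*z + 15) - 5*z - 12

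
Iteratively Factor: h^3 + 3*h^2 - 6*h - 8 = (h + 1)*(h^2 + 2*h - 8) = (h + 1)*(h + 4)*(h - 2)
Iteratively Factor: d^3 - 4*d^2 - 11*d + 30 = (d + 3)*(d^2 - 7*d + 10) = (d - 2)*(d + 3)*(d - 5)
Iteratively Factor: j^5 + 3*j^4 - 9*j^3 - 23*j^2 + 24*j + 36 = (j + 3)*(j^4 - 9*j^2 + 4*j + 12) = (j + 1)*(j + 3)*(j^3 - j^2 - 8*j + 12) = (j + 1)*(j + 3)^2*(j^2 - 4*j + 4) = (j - 2)*(j + 1)*(j + 3)^2*(j - 2)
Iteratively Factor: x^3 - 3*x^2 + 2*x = (x - 2)*(x^2 - x) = x*(x - 2)*(x - 1)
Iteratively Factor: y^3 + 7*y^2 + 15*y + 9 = (y + 3)*(y^2 + 4*y + 3) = (y + 1)*(y + 3)*(y + 3)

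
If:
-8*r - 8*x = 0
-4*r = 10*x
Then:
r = 0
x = 0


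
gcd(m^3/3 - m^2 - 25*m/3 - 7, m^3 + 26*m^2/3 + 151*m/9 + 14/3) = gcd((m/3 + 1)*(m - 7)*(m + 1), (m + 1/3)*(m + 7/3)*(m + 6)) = 1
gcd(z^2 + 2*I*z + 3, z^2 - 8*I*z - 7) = z - I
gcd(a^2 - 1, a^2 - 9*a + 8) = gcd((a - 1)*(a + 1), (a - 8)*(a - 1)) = a - 1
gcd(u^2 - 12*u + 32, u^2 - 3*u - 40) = u - 8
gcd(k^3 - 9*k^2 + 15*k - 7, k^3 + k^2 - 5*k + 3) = k^2 - 2*k + 1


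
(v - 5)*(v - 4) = v^2 - 9*v + 20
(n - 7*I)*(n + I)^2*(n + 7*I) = n^4 + 2*I*n^3 + 48*n^2 + 98*I*n - 49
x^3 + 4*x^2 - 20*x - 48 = (x - 4)*(x + 2)*(x + 6)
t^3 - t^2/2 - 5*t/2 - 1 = (t - 2)*(t + 1/2)*(t + 1)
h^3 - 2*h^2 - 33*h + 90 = (h - 5)*(h - 3)*(h + 6)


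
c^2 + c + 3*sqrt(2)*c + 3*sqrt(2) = (c + 1)*(c + 3*sqrt(2))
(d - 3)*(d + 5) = d^2 + 2*d - 15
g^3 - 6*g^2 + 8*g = g*(g - 4)*(g - 2)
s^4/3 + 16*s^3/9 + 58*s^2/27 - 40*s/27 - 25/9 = (s/3 + 1)*(s - 1)*(s + 5/3)^2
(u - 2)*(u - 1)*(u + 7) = u^3 + 4*u^2 - 19*u + 14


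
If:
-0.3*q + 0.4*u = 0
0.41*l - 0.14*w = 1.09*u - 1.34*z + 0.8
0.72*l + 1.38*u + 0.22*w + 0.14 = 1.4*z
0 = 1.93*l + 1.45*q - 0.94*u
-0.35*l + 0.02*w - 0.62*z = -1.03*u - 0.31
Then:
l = -0.63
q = 1.63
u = 1.22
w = 15.23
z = 3.37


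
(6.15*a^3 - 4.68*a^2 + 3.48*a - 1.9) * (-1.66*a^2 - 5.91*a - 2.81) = -10.209*a^5 - 28.5777*a^4 + 4.6005*a^3 - 4.262*a^2 + 1.4502*a + 5.339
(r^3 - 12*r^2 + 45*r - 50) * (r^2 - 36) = r^5 - 12*r^4 + 9*r^3 + 382*r^2 - 1620*r + 1800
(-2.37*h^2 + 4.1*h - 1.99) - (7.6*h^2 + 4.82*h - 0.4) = -9.97*h^2 - 0.720000000000001*h - 1.59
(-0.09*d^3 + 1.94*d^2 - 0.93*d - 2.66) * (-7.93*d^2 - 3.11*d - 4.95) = 0.7137*d^5 - 15.1043*d^4 + 1.787*d^3 + 14.3831*d^2 + 12.8761*d + 13.167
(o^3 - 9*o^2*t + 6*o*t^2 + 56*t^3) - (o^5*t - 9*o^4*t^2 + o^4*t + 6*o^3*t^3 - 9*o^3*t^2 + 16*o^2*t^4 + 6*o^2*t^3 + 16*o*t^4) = -o^5*t + 9*o^4*t^2 - o^4*t - 6*o^3*t^3 + 9*o^3*t^2 + o^3 - 16*o^2*t^4 - 6*o^2*t^3 - 9*o^2*t - 16*o*t^4 + 6*o*t^2 + 56*t^3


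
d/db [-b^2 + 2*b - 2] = 2 - 2*b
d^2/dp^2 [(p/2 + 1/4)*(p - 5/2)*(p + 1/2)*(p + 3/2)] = 6*p^2 - 9/2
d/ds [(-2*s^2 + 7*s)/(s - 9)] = (-2*s^2 + 36*s - 63)/(s^2 - 18*s + 81)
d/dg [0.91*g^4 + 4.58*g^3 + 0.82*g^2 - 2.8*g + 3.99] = 3.64*g^3 + 13.74*g^2 + 1.64*g - 2.8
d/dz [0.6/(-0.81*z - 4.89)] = 0.486/(0.81*z + 4.89)^2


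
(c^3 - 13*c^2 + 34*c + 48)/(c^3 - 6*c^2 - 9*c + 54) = (c^2 - 7*c - 8)/(c^2 - 9)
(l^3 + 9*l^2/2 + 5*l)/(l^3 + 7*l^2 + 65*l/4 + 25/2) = 2*l/(2*l + 5)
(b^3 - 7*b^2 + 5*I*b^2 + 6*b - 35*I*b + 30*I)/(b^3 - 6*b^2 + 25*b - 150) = (b - 1)/(b - 5*I)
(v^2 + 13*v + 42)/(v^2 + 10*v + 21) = (v + 6)/(v + 3)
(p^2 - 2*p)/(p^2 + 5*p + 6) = p*(p - 2)/(p^2 + 5*p + 6)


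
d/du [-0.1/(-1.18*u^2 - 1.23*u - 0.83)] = (-0.236*u - 0.123)/(1.18*u^2 + 1.23*u + 0.83)^2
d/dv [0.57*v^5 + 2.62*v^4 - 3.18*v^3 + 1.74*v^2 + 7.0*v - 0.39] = 2.85*v^4 + 10.48*v^3 - 9.54*v^2 + 3.48*v + 7.0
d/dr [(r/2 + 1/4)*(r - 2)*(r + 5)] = 3*r^2/2 + 7*r/2 - 17/4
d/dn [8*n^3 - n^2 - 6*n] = 24*n^2 - 2*n - 6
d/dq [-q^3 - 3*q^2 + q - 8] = -3*q^2 - 6*q + 1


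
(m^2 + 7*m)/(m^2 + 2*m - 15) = m*(m + 7)/(m^2 + 2*m - 15)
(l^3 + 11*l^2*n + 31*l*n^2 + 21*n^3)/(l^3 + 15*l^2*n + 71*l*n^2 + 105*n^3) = (l + n)/(l + 5*n)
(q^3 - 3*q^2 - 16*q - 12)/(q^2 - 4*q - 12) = q + 1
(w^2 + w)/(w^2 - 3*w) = (w + 1)/(w - 3)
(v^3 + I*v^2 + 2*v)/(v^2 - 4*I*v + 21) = v*(v^2 + I*v + 2)/(v^2 - 4*I*v + 21)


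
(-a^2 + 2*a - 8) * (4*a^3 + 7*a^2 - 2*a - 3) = -4*a^5 + a^4 - 16*a^3 - 57*a^2 + 10*a + 24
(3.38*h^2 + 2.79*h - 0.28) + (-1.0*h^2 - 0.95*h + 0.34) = 2.38*h^2 + 1.84*h + 0.06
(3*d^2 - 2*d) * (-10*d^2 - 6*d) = -30*d^4 + 2*d^3 + 12*d^2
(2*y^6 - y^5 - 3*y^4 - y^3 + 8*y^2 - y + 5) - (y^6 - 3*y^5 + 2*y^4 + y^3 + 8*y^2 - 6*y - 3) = y^6 + 2*y^5 - 5*y^4 - 2*y^3 + 5*y + 8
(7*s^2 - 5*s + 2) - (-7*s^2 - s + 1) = 14*s^2 - 4*s + 1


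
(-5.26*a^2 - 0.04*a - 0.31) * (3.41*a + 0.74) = -17.9366*a^3 - 4.0288*a^2 - 1.0867*a - 0.2294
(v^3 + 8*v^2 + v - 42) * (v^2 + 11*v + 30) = v^5 + 19*v^4 + 119*v^3 + 209*v^2 - 432*v - 1260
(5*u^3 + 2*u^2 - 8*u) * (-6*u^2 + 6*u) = -30*u^5 + 18*u^4 + 60*u^3 - 48*u^2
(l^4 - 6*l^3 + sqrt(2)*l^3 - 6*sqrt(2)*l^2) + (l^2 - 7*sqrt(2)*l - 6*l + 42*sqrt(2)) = l^4 - 6*l^3 + sqrt(2)*l^3 - 6*sqrt(2)*l^2 + l^2 - 7*sqrt(2)*l - 6*l + 42*sqrt(2)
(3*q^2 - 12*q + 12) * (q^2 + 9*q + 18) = 3*q^4 + 15*q^3 - 42*q^2 - 108*q + 216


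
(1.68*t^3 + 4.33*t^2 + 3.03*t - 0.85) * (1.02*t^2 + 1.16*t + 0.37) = 1.7136*t^5 + 6.3654*t^4 + 8.735*t^3 + 4.2499*t^2 + 0.1351*t - 0.3145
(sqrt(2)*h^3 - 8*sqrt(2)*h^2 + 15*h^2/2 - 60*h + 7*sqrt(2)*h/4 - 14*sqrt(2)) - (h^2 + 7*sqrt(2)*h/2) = sqrt(2)*h^3 - 8*sqrt(2)*h^2 + 13*h^2/2 - 60*h - 7*sqrt(2)*h/4 - 14*sqrt(2)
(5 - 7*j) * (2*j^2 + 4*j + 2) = -14*j^3 - 18*j^2 + 6*j + 10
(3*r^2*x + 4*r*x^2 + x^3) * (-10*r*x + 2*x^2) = -30*r^3*x^2 - 34*r^2*x^3 - 2*r*x^4 + 2*x^5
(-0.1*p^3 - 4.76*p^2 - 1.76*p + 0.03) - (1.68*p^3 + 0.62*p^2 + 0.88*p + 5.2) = -1.78*p^3 - 5.38*p^2 - 2.64*p - 5.17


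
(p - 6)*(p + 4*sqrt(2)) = p^2 - 6*p + 4*sqrt(2)*p - 24*sqrt(2)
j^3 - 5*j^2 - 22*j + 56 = (j - 7)*(j - 2)*(j + 4)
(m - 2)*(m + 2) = m^2 - 4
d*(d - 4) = d^2 - 4*d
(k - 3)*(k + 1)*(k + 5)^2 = k^4 + 8*k^3 + 2*k^2 - 80*k - 75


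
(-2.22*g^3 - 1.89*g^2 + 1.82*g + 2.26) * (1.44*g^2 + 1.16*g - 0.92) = -3.1968*g^5 - 5.2968*g^4 + 2.4708*g^3 + 7.1044*g^2 + 0.947199999999999*g - 2.0792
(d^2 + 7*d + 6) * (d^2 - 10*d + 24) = d^4 - 3*d^3 - 40*d^2 + 108*d + 144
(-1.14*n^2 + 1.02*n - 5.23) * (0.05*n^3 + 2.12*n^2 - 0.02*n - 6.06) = -0.057*n^5 - 2.3658*n^4 + 1.9237*n^3 - 4.1996*n^2 - 6.0766*n + 31.6938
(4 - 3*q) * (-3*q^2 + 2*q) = 9*q^3 - 18*q^2 + 8*q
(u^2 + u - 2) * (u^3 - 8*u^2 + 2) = u^5 - 7*u^4 - 10*u^3 + 18*u^2 + 2*u - 4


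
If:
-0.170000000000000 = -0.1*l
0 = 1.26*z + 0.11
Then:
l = 1.70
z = -0.09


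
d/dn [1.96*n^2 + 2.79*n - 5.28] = 3.92*n + 2.79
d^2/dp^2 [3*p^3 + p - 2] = 18*p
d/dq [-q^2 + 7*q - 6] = 7 - 2*q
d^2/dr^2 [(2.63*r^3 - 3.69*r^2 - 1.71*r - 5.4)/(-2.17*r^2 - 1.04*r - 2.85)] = (-1.4210854715202e-14*r^5 + 26.290508*r^3 - 31.1283899999999*r^2 - 118.5057*r - 5.30414999999999)/(10.218313*r^6 + 14.691768*r^5 + 47.302311*r^4 + 39.716144*r^3 + 62.125155*r^2 + 25.3422*r + 23.149125)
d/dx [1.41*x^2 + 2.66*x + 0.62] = 2.82*x + 2.66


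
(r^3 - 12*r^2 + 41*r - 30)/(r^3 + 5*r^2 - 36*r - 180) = (r^2 - 6*r + 5)/(r^2 + 11*r + 30)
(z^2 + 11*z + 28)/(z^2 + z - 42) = (z + 4)/(z - 6)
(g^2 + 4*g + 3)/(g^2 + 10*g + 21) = (g + 1)/(g + 7)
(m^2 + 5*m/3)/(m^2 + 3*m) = (m + 5/3)/(m + 3)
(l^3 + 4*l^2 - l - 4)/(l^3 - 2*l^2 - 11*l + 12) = (l^2 + 5*l + 4)/(l^2 - l - 12)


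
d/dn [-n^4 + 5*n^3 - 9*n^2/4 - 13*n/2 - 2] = -4*n^3 + 15*n^2 - 9*n/2 - 13/2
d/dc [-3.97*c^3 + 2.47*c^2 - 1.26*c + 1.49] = -11.91*c^2 + 4.94*c - 1.26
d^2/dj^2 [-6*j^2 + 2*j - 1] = -12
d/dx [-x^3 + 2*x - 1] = 2 - 3*x^2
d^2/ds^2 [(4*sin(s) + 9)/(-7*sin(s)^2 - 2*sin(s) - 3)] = 2*(98*sin(s)^5 + 854*sin(s)^4 - 259*sin(s)^3 - 1695*sin(s)^2 - 135*sin(s) + 177)/(7*sin(s)^2 + 2*sin(s) + 3)^3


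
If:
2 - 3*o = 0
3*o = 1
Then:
No Solution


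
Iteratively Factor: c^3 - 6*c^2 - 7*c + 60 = (c + 3)*(c^2 - 9*c + 20) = (c - 5)*(c + 3)*(c - 4)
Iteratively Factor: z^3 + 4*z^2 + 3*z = (z + 3)*(z^2 + z) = z*(z + 3)*(z + 1)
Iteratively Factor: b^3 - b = (b - 1)*(b^2 + b) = b*(b - 1)*(b + 1)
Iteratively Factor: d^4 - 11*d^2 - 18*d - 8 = (d + 2)*(d^3 - 2*d^2 - 7*d - 4) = (d + 1)*(d + 2)*(d^2 - 3*d - 4) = (d + 1)^2*(d + 2)*(d - 4)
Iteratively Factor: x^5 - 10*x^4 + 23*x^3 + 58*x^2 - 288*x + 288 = (x - 4)*(x^4 - 6*x^3 - x^2 + 54*x - 72) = (x - 4)*(x - 2)*(x^3 - 4*x^2 - 9*x + 36) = (x - 4)*(x - 3)*(x - 2)*(x^2 - x - 12) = (x - 4)^2*(x - 3)*(x - 2)*(x + 3)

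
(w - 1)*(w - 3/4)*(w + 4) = w^3 + 9*w^2/4 - 25*w/4 + 3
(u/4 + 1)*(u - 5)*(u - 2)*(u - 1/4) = u^4/4 - 13*u^3/16 - 69*u^2/16 + 89*u/8 - 5/2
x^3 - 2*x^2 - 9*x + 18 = (x - 3)*(x - 2)*(x + 3)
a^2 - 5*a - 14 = (a - 7)*(a + 2)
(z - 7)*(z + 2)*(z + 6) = z^3 + z^2 - 44*z - 84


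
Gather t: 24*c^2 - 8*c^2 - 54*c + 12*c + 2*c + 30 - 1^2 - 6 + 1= 16*c^2 - 40*c + 24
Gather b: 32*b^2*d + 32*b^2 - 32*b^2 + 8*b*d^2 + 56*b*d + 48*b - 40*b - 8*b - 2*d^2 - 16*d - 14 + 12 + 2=32*b^2*d + b*(8*d^2 + 56*d) - 2*d^2 - 16*d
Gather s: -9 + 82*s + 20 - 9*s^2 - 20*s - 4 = -9*s^2 + 62*s + 7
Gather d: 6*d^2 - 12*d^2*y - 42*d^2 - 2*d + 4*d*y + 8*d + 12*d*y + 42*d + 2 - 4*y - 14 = d^2*(-12*y - 36) + d*(16*y + 48) - 4*y - 12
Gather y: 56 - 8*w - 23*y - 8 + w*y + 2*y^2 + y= -8*w + 2*y^2 + y*(w - 22) + 48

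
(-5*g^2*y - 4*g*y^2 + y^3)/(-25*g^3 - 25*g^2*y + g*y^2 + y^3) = y/(5*g + y)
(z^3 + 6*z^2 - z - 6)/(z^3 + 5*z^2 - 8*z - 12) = (z - 1)/(z - 2)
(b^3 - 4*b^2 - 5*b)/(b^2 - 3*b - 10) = b*(b + 1)/(b + 2)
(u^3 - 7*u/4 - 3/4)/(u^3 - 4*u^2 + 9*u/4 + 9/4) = (u + 1)/(u - 3)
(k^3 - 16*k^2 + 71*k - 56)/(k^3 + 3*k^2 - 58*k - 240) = (k^2 - 8*k + 7)/(k^2 + 11*k + 30)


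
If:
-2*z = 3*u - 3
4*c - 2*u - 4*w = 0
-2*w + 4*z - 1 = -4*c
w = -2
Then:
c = -15/8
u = 1/4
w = -2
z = 9/8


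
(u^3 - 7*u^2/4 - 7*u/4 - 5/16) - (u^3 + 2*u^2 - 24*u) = -15*u^2/4 + 89*u/4 - 5/16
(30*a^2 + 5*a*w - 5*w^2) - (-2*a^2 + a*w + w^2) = 32*a^2 + 4*a*w - 6*w^2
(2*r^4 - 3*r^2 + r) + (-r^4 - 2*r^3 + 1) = r^4 - 2*r^3 - 3*r^2 + r + 1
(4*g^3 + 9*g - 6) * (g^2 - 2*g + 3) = 4*g^5 - 8*g^4 + 21*g^3 - 24*g^2 + 39*g - 18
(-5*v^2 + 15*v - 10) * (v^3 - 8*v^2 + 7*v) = -5*v^5 + 55*v^4 - 165*v^3 + 185*v^2 - 70*v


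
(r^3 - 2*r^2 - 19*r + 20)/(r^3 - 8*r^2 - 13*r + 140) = (r - 1)/(r - 7)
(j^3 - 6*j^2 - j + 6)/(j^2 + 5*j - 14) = (j^3 - 6*j^2 - j + 6)/(j^2 + 5*j - 14)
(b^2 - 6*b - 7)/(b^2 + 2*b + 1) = (b - 7)/(b + 1)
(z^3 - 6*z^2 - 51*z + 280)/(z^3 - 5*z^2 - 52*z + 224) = (z - 5)/(z - 4)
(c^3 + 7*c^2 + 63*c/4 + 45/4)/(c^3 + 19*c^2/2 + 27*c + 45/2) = (c + 5/2)/(c + 5)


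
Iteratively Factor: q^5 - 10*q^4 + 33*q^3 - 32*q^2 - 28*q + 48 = (q - 4)*(q^4 - 6*q^3 + 9*q^2 + 4*q - 12) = (q - 4)*(q - 2)*(q^3 - 4*q^2 + q + 6) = (q - 4)*(q - 2)^2*(q^2 - 2*q - 3) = (q - 4)*(q - 2)^2*(q + 1)*(q - 3)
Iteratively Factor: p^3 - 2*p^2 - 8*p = (p - 4)*(p^2 + 2*p) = p*(p - 4)*(p + 2)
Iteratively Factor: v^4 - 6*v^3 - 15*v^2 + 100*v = (v)*(v^3 - 6*v^2 - 15*v + 100) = v*(v - 5)*(v^2 - v - 20) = v*(v - 5)^2*(v + 4)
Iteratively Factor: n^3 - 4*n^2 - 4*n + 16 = (n - 4)*(n^2 - 4) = (n - 4)*(n + 2)*(n - 2)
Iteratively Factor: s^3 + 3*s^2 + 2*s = (s + 2)*(s^2 + s) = s*(s + 2)*(s + 1)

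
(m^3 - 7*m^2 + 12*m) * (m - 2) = m^4 - 9*m^3 + 26*m^2 - 24*m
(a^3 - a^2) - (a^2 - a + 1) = a^3 - 2*a^2 + a - 1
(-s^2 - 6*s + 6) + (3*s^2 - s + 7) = 2*s^2 - 7*s + 13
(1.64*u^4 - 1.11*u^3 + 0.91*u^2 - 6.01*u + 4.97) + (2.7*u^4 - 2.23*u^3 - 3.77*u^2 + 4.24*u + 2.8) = 4.34*u^4 - 3.34*u^3 - 2.86*u^2 - 1.77*u + 7.77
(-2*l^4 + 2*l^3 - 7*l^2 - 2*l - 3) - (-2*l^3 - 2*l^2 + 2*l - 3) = -2*l^4 + 4*l^3 - 5*l^2 - 4*l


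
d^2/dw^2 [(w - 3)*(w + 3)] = 2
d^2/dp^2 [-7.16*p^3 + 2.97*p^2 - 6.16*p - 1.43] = 5.94 - 42.96*p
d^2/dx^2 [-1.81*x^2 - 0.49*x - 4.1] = -3.62000000000000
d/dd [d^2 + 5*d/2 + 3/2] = 2*d + 5/2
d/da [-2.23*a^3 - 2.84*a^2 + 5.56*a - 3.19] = -6.69*a^2 - 5.68*a + 5.56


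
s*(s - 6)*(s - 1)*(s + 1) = s^4 - 6*s^3 - s^2 + 6*s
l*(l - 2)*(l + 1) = l^3 - l^2 - 2*l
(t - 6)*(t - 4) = t^2 - 10*t + 24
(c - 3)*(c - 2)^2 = c^3 - 7*c^2 + 16*c - 12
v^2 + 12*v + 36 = (v + 6)^2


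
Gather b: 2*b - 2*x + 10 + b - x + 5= 3*b - 3*x + 15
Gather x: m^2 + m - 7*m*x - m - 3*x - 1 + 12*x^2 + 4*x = m^2 + 12*x^2 + x*(1 - 7*m) - 1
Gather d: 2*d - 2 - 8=2*d - 10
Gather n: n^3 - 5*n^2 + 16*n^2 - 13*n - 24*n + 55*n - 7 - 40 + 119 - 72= n^3 + 11*n^2 + 18*n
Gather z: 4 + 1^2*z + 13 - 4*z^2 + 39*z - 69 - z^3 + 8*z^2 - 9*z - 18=-z^3 + 4*z^2 + 31*z - 70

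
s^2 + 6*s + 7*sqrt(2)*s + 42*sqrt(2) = (s + 6)*(s + 7*sqrt(2))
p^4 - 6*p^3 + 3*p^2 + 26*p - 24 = (p - 4)*(p - 3)*(p - 1)*(p + 2)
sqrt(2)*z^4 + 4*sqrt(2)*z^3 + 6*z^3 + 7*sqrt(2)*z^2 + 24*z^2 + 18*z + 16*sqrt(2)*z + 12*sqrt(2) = (z + 3)*(z + sqrt(2))*(z + 2*sqrt(2))*(sqrt(2)*z + sqrt(2))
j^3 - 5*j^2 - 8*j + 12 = (j - 6)*(j - 1)*(j + 2)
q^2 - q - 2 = (q - 2)*(q + 1)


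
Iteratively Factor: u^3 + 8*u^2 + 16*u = (u + 4)*(u^2 + 4*u) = u*(u + 4)*(u + 4)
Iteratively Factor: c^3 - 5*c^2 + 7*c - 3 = (c - 1)*(c^2 - 4*c + 3) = (c - 1)^2*(c - 3)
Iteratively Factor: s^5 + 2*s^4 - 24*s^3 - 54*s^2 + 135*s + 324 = (s - 4)*(s^4 + 6*s^3 - 54*s - 81) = (s - 4)*(s + 3)*(s^3 + 3*s^2 - 9*s - 27) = (s - 4)*(s - 3)*(s + 3)*(s^2 + 6*s + 9) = (s - 4)*(s - 3)*(s + 3)^2*(s + 3)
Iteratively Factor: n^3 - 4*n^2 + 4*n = (n)*(n^2 - 4*n + 4) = n*(n - 2)*(n - 2)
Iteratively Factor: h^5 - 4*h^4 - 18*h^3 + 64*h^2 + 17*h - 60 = (h - 1)*(h^4 - 3*h^3 - 21*h^2 + 43*h + 60) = (h - 5)*(h - 1)*(h^3 + 2*h^2 - 11*h - 12) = (h - 5)*(h - 1)*(h + 1)*(h^2 + h - 12) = (h - 5)*(h - 1)*(h + 1)*(h + 4)*(h - 3)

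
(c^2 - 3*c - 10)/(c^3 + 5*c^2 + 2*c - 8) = (c - 5)/(c^2 + 3*c - 4)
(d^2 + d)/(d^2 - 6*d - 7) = d/(d - 7)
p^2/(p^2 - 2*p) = p/(p - 2)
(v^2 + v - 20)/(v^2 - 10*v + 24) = (v + 5)/(v - 6)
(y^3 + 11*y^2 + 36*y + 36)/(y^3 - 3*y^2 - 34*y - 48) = (y + 6)/(y - 8)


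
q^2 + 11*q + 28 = (q + 4)*(q + 7)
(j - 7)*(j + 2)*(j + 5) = j^3 - 39*j - 70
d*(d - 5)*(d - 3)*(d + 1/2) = d^4 - 15*d^3/2 + 11*d^2 + 15*d/2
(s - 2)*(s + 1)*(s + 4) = s^3 + 3*s^2 - 6*s - 8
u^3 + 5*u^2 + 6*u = u*(u + 2)*(u + 3)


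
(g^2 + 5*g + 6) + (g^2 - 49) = 2*g^2 + 5*g - 43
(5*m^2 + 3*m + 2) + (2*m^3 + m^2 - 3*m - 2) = 2*m^3 + 6*m^2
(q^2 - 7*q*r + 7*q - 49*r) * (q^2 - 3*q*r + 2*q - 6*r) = q^4 - 10*q^3*r + 9*q^3 + 21*q^2*r^2 - 90*q^2*r + 14*q^2 + 189*q*r^2 - 140*q*r + 294*r^2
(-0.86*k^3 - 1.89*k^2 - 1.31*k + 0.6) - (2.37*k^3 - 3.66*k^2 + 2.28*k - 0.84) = -3.23*k^3 + 1.77*k^2 - 3.59*k + 1.44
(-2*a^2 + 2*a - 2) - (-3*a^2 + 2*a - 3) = a^2 + 1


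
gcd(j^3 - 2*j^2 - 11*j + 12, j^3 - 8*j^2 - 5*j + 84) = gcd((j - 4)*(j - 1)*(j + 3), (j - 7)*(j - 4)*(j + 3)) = j^2 - j - 12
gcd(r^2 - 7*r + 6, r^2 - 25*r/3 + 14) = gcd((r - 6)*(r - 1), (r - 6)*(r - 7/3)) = r - 6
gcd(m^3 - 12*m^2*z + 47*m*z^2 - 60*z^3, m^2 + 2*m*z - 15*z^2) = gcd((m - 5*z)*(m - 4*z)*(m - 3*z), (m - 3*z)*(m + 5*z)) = -m + 3*z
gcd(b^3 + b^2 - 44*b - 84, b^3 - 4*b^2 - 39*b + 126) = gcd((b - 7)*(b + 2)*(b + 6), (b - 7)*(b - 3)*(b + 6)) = b^2 - b - 42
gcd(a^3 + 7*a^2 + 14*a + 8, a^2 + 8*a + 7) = a + 1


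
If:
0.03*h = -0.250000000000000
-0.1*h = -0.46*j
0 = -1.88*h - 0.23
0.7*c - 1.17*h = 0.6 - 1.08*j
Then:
No Solution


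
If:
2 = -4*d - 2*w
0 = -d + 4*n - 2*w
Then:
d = -w/2 - 1/2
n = 3*w/8 - 1/8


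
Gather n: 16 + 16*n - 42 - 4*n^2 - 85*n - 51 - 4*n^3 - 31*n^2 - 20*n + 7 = -4*n^3 - 35*n^2 - 89*n - 70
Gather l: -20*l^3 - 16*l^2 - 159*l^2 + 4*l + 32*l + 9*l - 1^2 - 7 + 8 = -20*l^3 - 175*l^2 + 45*l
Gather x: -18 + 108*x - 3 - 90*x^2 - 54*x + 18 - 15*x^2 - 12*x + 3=-105*x^2 + 42*x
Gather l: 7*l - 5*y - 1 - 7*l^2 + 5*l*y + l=-7*l^2 + l*(5*y + 8) - 5*y - 1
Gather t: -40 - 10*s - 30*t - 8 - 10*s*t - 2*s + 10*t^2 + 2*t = -12*s + 10*t^2 + t*(-10*s - 28) - 48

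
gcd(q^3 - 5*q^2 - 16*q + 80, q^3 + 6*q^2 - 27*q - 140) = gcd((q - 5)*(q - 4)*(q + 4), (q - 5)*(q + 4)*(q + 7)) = q^2 - q - 20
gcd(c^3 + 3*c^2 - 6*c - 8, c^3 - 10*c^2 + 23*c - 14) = c - 2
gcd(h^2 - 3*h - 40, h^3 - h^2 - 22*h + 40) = h + 5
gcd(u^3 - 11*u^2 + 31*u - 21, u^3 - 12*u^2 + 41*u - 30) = u - 1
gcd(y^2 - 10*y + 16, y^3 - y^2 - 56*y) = y - 8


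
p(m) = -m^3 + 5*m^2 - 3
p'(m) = -3*m^2 + 10*m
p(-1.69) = 16.11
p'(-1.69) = -25.47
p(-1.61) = 14.13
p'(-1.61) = -23.88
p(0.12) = -2.93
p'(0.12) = 1.16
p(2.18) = 10.40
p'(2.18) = 7.54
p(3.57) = 15.23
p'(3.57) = -2.53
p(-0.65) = -0.61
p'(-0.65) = -7.77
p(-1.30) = 7.65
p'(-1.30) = -18.07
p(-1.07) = 3.95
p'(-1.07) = -14.13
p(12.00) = -1011.00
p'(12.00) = -312.00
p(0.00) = -3.00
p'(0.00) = 0.00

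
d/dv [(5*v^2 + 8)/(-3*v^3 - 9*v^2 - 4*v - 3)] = (15*v^4 + 52*v^2 + 114*v + 32)/(9*v^6 + 54*v^5 + 105*v^4 + 90*v^3 + 70*v^2 + 24*v + 9)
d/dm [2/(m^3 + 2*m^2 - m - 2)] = 2*(-3*m^2 - 4*m + 1)/(m^3 + 2*m^2 - m - 2)^2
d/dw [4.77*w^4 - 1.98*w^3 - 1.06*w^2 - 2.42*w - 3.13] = 19.08*w^3 - 5.94*w^2 - 2.12*w - 2.42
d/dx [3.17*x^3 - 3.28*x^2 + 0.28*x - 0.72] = 9.51*x^2 - 6.56*x + 0.28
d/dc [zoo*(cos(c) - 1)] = zoo*sin(c)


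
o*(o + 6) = o^2 + 6*o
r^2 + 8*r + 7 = (r + 1)*(r + 7)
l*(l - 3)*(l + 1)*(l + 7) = l^4 + 5*l^3 - 17*l^2 - 21*l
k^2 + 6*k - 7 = (k - 1)*(k + 7)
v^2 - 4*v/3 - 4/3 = (v - 2)*(v + 2/3)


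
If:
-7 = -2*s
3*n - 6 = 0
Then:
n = 2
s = 7/2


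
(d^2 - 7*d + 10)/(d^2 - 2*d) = (d - 5)/d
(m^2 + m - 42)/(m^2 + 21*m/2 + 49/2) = 2*(m - 6)/(2*m + 7)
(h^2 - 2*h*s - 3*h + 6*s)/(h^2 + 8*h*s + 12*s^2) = (h^2 - 2*h*s - 3*h + 6*s)/(h^2 + 8*h*s + 12*s^2)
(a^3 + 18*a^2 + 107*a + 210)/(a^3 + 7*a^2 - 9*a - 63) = (a^2 + 11*a + 30)/(a^2 - 9)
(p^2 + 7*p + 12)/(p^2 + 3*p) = (p + 4)/p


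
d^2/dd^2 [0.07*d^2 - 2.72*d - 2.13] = 0.140000000000000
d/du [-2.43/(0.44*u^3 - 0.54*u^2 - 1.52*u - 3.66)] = (3.2076*u^2 - 2.6244*u - 3.6936)/(-0.44*u^3 + 0.54*u^2 + 1.52*u + 3.66)^2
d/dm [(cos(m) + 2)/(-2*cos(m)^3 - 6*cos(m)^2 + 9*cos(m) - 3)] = 4*(-27*cos(m) - 9*cos(2*m) - cos(3*m) + 12)*sin(m)/(-12*sin(m)^2 - 15*cos(m) + cos(3*m) + 18)^2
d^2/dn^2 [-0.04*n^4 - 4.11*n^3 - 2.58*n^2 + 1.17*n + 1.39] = -0.48*n^2 - 24.66*n - 5.16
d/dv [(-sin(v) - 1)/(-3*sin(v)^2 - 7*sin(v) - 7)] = -3*(sin(v) + 2)*sin(v)*cos(v)/(3*sin(v)^2 + 7*sin(v) + 7)^2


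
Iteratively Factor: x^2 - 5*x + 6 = (x - 2)*(x - 3)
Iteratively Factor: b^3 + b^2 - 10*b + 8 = (b - 1)*(b^2 + 2*b - 8) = (b - 2)*(b - 1)*(b + 4)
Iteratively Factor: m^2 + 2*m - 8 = (m - 2)*(m + 4)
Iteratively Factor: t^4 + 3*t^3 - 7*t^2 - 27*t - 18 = (t + 3)*(t^3 - 7*t - 6) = (t + 1)*(t + 3)*(t^2 - t - 6) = (t - 3)*(t + 1)*(t + 3)*(t + 2)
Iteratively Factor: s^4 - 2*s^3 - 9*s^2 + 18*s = (s + 3)*(s^3 - 5*s^2 + 6*s) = (s - 2)*(s + 3)*(s^2 - 3*s) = (s - 3)*(s - 2)*(s + 3)*(s)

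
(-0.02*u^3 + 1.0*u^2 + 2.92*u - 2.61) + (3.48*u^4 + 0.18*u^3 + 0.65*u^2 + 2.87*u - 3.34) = 3.48*u^4 + 0.16*u^3 + 1.65*u^2 + 5.79*u - 5.95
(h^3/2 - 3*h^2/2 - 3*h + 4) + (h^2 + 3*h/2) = h^3/2 - h^2/2 - 3*h/2 + 4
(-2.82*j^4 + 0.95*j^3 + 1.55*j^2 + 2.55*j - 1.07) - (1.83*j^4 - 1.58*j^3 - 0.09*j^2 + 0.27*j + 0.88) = -4.65*j^4 + 2.53*j^3 + 1.64*j^2 + 2.28*j - 1.95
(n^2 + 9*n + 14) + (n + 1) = n^2 + 10*n + 15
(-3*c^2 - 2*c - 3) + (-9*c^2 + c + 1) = -12*c^2 - c - 2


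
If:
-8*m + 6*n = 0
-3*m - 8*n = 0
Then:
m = 0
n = 0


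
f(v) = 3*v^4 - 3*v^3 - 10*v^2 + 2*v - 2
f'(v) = 12*v^3 - 9*v^2 - 20*v + 2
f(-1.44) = -3.76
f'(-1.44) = -23.69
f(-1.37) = -5.23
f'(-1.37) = -18.35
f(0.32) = -2.45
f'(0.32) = -4.93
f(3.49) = 200.72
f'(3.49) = 332.68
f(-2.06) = 31.69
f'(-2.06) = -99.89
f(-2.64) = 123.95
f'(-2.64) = -228.72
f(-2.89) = 190.38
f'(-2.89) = -305.02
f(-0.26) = -3.13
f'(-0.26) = 6.38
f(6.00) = 2890.00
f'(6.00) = 2150.00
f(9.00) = 16702.00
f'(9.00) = 7841.00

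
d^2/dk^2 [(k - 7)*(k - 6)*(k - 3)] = 6*k - 32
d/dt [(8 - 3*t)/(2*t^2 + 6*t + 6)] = (3*t^2 - 16*t - 33)/(2*(t^4 + 6*t^3 + 15*t^2 + 18*t + 9))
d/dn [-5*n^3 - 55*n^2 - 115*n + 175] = -15*n^2 - 110*n - 115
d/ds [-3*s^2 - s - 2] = -6*s - 1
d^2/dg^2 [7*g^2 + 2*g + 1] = 14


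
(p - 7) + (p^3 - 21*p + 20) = p^3 - 20*p + 13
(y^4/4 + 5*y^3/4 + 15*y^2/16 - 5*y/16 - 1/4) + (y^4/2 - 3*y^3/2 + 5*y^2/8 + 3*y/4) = 3*y^4/4 - y^3/4 + 25*y^2/16 + 7*y/16 - 1/4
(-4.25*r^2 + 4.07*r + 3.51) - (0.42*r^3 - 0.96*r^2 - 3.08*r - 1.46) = -0.42*r^3 - 3.29*r^2 + 7.15*r + 4.97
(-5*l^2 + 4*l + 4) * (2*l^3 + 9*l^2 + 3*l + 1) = -10*l^5 - 37*l^4 + 29*l^3 + 43*l^2 + 16*l + 4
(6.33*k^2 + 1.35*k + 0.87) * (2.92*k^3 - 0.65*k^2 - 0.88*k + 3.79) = 18.4836*k^5 - 0.1725*k^4 - 3.9075*k^3 + 22.2372*k^2 + 4.3509*k + 3.2973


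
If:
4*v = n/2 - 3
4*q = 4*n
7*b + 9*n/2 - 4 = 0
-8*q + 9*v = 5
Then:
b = 643/385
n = -94/55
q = -94/55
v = -53/55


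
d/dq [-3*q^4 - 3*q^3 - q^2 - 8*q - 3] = -12*q^3 - 9*q^2 - 2*q - 8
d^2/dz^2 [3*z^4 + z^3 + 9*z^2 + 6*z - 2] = 36*z^2 + 6*z + 18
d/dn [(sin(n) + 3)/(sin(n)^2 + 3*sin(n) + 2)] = (-6*sin(n) + cos(n)^2 - 8)*cos(n)/(sin(n)^2 + 3*sin(n) + 2)^2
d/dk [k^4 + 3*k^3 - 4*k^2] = k*(4*k^2 + 9*k - 8)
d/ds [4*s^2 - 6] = 8*s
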